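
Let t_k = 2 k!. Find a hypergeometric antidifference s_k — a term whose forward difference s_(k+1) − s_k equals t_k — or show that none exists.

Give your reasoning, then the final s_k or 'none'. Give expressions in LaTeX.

The ratio is k + 1.
A = k + 1, B = 1, C = 1.
Set up (k + 1)·f(k+1) − (1)·f(k) − (1) = 0.
From deg A=1, deg B=0, deg C=0: d=-1.
d = -1 < 0 ⇒ no nonzero polynomial f; not summable.

none — t_k is not Gosper-summable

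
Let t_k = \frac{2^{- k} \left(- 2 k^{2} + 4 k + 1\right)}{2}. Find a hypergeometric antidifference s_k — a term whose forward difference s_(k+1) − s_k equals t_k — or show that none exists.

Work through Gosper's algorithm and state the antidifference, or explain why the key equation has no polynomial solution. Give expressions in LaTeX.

s_k = 2^{- k} \left(2 k^{2} + 1\right)

t_(k+1)/t_k = (2*k**2 - 3)/(2*(2*k**2 - 4*k - 1)).
Normal form (A,B,C) = (1/2, 1, k**2 - 2*k - 1/2).
f must satisfy (1/2)·f(k+1) − (1)·f(k) = k**2 - 2*k - 1/2.
Degrees (0,0,2) ⇒ d ≤ 2.
Match coefficients ⇒ f(k) = -2*k**2 - 1.
Certificate R = B(k−1)f/C = -2*(2*k**2 + 1)/(2*k**2 - 4*k - 1) gives s_k = (2*k**2 + 1)/2**k.
s_(k+1) − s_k = (-2*k**2 + 4*k + 1)/(2*2**k) = t_k.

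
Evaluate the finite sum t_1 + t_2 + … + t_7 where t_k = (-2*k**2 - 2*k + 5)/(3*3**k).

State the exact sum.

The ratio is (2*k**2 + 6*k - 1)/(3*(2*k**2 + 2*k - 5)).
Gosper form: A/B · C(k+1)/C(k) with A=1/3, B=1, C=k**2 + k - 5/2.
f must satisfy (1/3)·f(k+1) − (1)·f(k) = k**2 + k - 5/2.
From deg A=0, deg B=0, deg C=2: d=2.
A polynomial solution: f(k) = -3*(k**2 + 2*k - 1)/2.
So s_k = (B(k−1)f/C)·t_k = (-3*(k**2 + 2*k - 1)/(2*k**2 + 2*k - 5))·t_k = (k**2 + 2*k - 1)/3**k.
s_(k+1) − s_k = (-2*k**2 - 2*k + 5)/(3*3**k) = t_k.
Σ_(k=1)^(7) t_k = s_(8) − s_(1) = 79/6561 − (2/3) = -4295/6561.

Σ = -4295/6561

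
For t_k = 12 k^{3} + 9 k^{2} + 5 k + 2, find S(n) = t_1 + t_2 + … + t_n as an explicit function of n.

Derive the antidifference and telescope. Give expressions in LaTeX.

S(n) = n \left(3 n^{3} + 9 n^{2} + 10 n + 6\right)

Ratio r(k) = (12*k**3 + 45*k**2 + 59*k + 28)/(12*k**3 + 9*k**2 + 5*k + 2).
A = 1, B = 1, C = k**3 + 3*k**2/4 + 5*k/12 + 1/6.
Set up (1)·f(k+1) − (1)·f(k) − (k**3 + 3*k**2/4 + 5*k/12 + 1/6) = 0.
d = 4 from the (0,0,3) case.
Coefficient equations give f(k) = k*(3*k**3 - 3*k**2 + k + 1)/12.
R(k) = B(k−1)·f(k)/C(k) = k*(3*k**3 - 3*k**2 + k + 1)/(12*k**3 + 9*k**2 + 5*k + 2); s_k = R·t_k = k*(3*k**3 - 3*k**2 + k + 1).
Verify: 12*k**3 + 9*k**2 + 5*k + 2 matches t_k.
Telescope: S(n) = s_(n+1) − s_(1) = 3*n**4 + 9*n**3 + 10*n**2 + 6*n + 2 − (2) = n*(3*n**3 + 9*n**2 + 10*n + 6).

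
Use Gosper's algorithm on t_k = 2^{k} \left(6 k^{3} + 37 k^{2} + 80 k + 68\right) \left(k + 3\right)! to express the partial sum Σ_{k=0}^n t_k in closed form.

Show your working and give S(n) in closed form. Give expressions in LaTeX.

The ratio is 2*(6*k**4 + 79*k**3 + 392*k**2 + 879*k + 764)/(6*k**3 + 37*k**2 + 80*k + 68).
Gosper form: A/B · C(k+1)/C(k) with A=2*k + 8, B=1, C=k**3 + 37*k**2/6 + 40*k/3 + 34/3.
Set up (2*k + 8)·f(k+1) − (1)·f(k) − (k**3 + 37*k**2/6 + 40*k/3 + 34/3) = 0.
Degrees (1,0,3) ⇒ d ≤ 2.
Solving with deg f ≤ 2: f(k) = (3*k**2 + 2*k + 4)/6.
Certificate R = B(k−1)f/C = (3*k**2 + 2*k + 4)/(6*k**3 + 37*k**2 + 80*k + 68) gives s_k = 2**k*(3*k**2 + 2*k + 4)*factorial(k + 3).
Verify: 2**k*(6*k**3 + 37*k**2 + 80*k + 68)*factorial(k + 3) matches t_k.
Telescope: S(n) = s_(n+1) − s_(0) = 2**(n + 1)*(3*n**2 + 8*n + 9)*factorial(n + 4) − (24) = 6*2**n*n**2*factorial(n + 4) + 16*2**n*n*factorial(n + 4) + 18*2**n*factorial(n + 4) - 24.

S(n) = 6 \cdot 2^{n} n^{2} \left(n + 4\right)! + 16 \cdot 2^{n} n \left(n + 4\right)! + 18 \cdot 2^{n} \left(n + 4\right)! - 24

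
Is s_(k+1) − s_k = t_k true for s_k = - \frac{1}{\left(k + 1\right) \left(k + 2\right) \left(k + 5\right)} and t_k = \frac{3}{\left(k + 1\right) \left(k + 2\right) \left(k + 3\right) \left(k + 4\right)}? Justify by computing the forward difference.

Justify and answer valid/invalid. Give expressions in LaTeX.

Invalid: residual \frac{2 \left(- 4 k - 19\right)}{k^{6} + 21 k^{5} + 175 k^{4} + 735 k^{3} + 1624 k^{2} + 1764 k + 720} ≠ 0.

s_(k+1) = -1/((k + 2)*(k + 3)*(k + 6))
s_(k+1) − s_k = (3*k + 13)/(k**5 + 17*k**4 + 107*k**3 + 307*k**2 + 396*k + 180)
(s_(k+1) − s_k) − t_k = 2*(-4*k - 19)/(k**6 + 21*k**5 + 175*k**4 + 735*k**3 + 1624*k**2 + 1764*k + 720)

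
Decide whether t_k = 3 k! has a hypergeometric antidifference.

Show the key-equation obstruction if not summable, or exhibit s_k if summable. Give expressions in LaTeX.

The ratio is k + 1.
Gosper form: A/B · C(k+1)/C(k) with A=k + 1, B=1, C=1.
Solve (k + 1)·f(k+1) − (1)·f(k) = 1.
deg f ≤ -1 (via 1,0,0).
Negative degree bound (-1): no f exists, t_k not Gosper-summable.

No. Not Gosper-summable.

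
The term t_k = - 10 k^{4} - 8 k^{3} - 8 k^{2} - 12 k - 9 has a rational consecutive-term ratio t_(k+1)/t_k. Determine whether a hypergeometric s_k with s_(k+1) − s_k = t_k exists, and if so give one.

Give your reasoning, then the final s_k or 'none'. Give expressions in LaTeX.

s_k = k \left(- 2 k^{4} + 3 k^{3} - 2 k^{2} - 4 k - 4\right)

r(k) = (10*k**4 + 48*k**3 + 92*k**2 + 92*k + 47)/(10*k**4 + 8*k**3 + 8*k**2 + 12*k + 9) after simplifying.
A = 1, B = 1, C = k**4 + 4*k**3/5 + 4*k**2/5 + 6*k/5 + 9/10.
Need (1)·f(k+1) − (1)·f(k) = k**4 + 4*k**3/5 + 4*k**2/5 + 6*k/5 + 9/10.
Degrees (0,0,4) ⇒ d ≤ 5.
Solving with deg f ≤ 5: f(k) = k*(2*k**4 - 3*k**3 + 2*k**2 + 4*k + 4)/10.
Certificate R = B(k−1)f/C = k*(2*k**4 - 3*k**3 + 2*k**2 + 4*k + 4)/(10*k**4 + 8*k**3 + 8*k**2 + 12*k + 9) gives s_k = k*(-2*k**4 + 3*k**3 - 2*k**2 - 4*k - 4).
s_(k+1) − s_k = -10*k**4 - 8*k**3 - 8*k**2 - 12*k - 9 = t_k.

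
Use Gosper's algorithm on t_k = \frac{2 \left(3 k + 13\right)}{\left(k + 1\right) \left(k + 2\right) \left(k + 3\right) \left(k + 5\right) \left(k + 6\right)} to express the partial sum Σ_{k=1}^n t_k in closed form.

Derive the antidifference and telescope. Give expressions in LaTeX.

S(n) = \frac{n \left(n^{2} + 11 n + 36\right)}{18 \left(n^{3} + 11 n^{2} + 36 n + 36\right)}

The ratio is (k + 1)*(k + 5)*(3*k + 16)/((k + 4)*(k + 7)*(3*k + 13)).
A = k + 1, B = k + 7, C = k**2 + 25*k/3 + 52/3.
f must satisfy (k + 1)·f(k+1) − (k + 6)·f(k) = k**2 + 25*k/3 + 52/3.
Bound: deg f ≤ 5.
Match coefficients ⇒ f(k) = k*(k + 3)*(k + 4)*(k**2 + 8*k + 17)/30.
Certificate R = B(k−1)f/C = k*(k + 3)*(k + 6)*(k**2 + 8*k + 17)/(10*(3*k + 13)) gives s_k = k*(k**2 + 8*k + 17)/(5*(k**3 + 8*k**2 + 17*k + 10)).
s_(k+1) − s_k = 2*(3*k + 13)/(k**5 + 17*k**4 + 107*k**3 + 307*k**2 + 396*k + 180) = t_k.
Telescope: S(n) = s_(n+1) − s_(1) = (n**3 + 11*n**2 + 36*n + 26)/(5*(n**3 + 11*n**2 + 36*n + 36)) − (13/90) = n*(n**2 + 11*n + 36)/(18*(n**3 + 11*n**2 + 36*n + 36)).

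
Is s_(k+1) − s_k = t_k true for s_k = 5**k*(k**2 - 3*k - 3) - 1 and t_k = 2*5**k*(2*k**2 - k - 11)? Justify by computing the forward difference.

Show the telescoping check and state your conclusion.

Valid — Δs_k = t_k.

s_(k+1) = 5**(k + 1)*(-3*k + (k + 1)**2 - 6) - 1
s_(k+1) − s_k = 2*5**k*(2*k**2 - k - 11)
(s_(k+1) − s_k) − t_k = 0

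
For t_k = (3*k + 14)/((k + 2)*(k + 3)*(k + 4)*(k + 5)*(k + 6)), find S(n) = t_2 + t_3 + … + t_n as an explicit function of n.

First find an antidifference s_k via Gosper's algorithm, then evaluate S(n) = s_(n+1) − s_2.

Step 1: r(k) = (k + 2)*(3*k + 17)/((k + 7)*(3*k + 14)).
Factor: A=k + 2; B=k + 7; C=k + 14/3.
f must satisfy (k + 2)·f(k+1) − (k + 6)·f(k) = k + 14/3.
d = 4 from the (1,1,1) case.
Coefficient equations give f(k) = k*(k + 4)*(k**2 + 10*k + 31)/90.
Certificate R = B(k−1)f/C = k*(k + 4)*(k + 6)*(k**2 + 10*k + 31)/(30*(3*k + 14)) gives s_k = k*(k**2 + 10*k + 31)/(30*(k**3 + 10*k**2 + 31*k + 30)).
Check: Δs_k = (3*k + 14)/(k**5 + 20*k**4 + 155*k**3 + 580*k**2 + 1044*k + 720). ✓
Σ_(k=2)^n t_k = s_(n+1) − s_(2) = ((n**3 + 13*n**2 + 54*n + 42)/(30*(n**3 + 13*n**2 + 54*n + 72))) − (11/420), i.e. (n**3 + 13*n**2 + 54*n - 68)/(140*(n**3 + 13*n**2 + 54*n + 72)).

S(n) = (n**3 + 13*n**2 + 54*n - 68)/(140*(n**3 + 13*n**2 + 54*n + 72))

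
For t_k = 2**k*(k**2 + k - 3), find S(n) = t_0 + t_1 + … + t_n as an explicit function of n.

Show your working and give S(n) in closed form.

S(n) = 2**(n + 1)*n**2 - 2**(n + 1)*n - 2**(n + 1) - 1

Step 1: r(k) = 2*(k**2 + 3*k - 1)/(k**2 + k - 3).
Gosper form: A/B · C(k+1)/C(k) with A=2, B=1, C=k**2 + k - 3.
Solve (2)·f(k+1) − (1)·f(k) = k**2 + k - 3.
Degrees (0,0,2) ⇒ d ≤ 2.
A polynomial solution: f(k) = k**2 - 3*k + 1.
Get s_k = R·t_k = 2**k*(k**2 - 3*k + 1) with R(k) = B(k−1)f(k)/C(k) = (k**2 - 3*k + 1)/(k**2 + k - 3).
Δs = 2**k*(k**2 + k - 3), as required.
s_(n+1) = 2**(n + 1)*(n**2 - n - 1) and s_(0) = 1, so S(n) = 2**(n + 1)*n**2 - 2**(n + 1)*n - 2**(n + 1) - 1.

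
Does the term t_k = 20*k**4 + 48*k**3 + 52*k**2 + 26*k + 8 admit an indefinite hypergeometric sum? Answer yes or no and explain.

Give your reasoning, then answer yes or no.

Yes. s_k = k*(4*k**4 + 2*k**3 - k + 3).

The ratio is (10*k**4 + 64*k**3 + 158*k**2 + 177*k + 77)/(10*k**4 + 24*k**3 + 26*k**2 + 13*k + 4).
Gosper form: A/B · C(k+1)/C(k) with A=1, B=1, C=k**4 + 12*k**3/5 + 13*k**2/5 + 13*k/10 + 2/5.
f must satisfy (1)·f(k+1) − (1)·f(k) = k**4 + 12*k**3/5 + 13*k**2/5 + 13*k/10 + 2/5.
deg f ≤ 5 (via 0,0,4).
Solve for f: f(k) = k*(4*k**4 + 2*k**3 - k + 3)/20 (degree 5 ≤ 5).
So s_k = (B(k−1)f/C)·t_k = (k*(4*k**4 + 2*k**3 - k + 3)/(2*(10*k**4 + 24*k**3 + 26*k**2 + 13*k + 4)))·t_k = k*(4*k**4 + 2*k**3 - k + 3).
s_(k+1) − s_k = 20*k**4 + 48*k**3 + 52*k**2 + 26*k + 8 = t_k.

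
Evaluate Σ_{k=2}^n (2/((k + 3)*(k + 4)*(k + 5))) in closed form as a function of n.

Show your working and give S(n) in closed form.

S(n) = (n**2 + 9*n - 10)/(30*(n**2 + 9*n + 20))

t_(k+1)/t_k = (k + 3)/(k + 6).
A = k + 3, B = k + 6, C = 1.
Set up (k + 3)·f(k+1) − (k + 5)·f(k) − (1) = 0.
d = 2 from the (1,1,0) case.
Match coefficients ⇒ f(k) = k*(k + 7)/24.
Certificate R = B(k−1)f/C = k*(k + 5)*(k + 7)/24 gives s_k = k*(k + 7)/(12*(k + 3)*(k + 4)).
Δs = 2/(k**3 + 12*k**2 + 47*k + 60), as required.
Evaluate: s_(n+1) = (n**2 + 9*n + 8)/(12*(n**2 + 9*n + 20)); subtract s_(2) = 1/20 ⇒ S(n) = (n**2 + 9*n - 10)/(30*(n**2 + 9*n + 20)).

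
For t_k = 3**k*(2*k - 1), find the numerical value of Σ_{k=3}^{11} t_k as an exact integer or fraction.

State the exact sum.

Step 1: r(k) = 3*(2*k + 1)/(2*k - 1).
Normal form (A,B,C) = (3, 1, k - 1/2).
f must satisfy (3)·f(k+1) − (1)·f(k) = k - 1/2.
From deg A=0, deg B=0, deg C=1: d=1.
Solve for f: f(k) = (k - 2)/2 (degree 1 ≤ 1).
Then R = B(k−1)f/C = (k - 2)/(2*k - 1), so s_k = R(k)·t_k = 3**k*(k - 2).
s_(k+1) − s_k = 3**k*(2*k - 1) = t_k.
Evaluate s at k=12 and k=3: 5314410 and 27; difference 5314383.

Σ = 5314383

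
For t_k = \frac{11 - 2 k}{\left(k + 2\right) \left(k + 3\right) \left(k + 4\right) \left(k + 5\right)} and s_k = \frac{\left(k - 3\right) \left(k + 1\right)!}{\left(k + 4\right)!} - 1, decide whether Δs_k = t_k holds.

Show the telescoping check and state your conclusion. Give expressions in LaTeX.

s_(k+1) = (k - 2)*factorial(k + 2)/factorial(k + 5) - 1
s_(k+1) − s_k = (11 - 2*k)/((k + 2)*(k + 3)*(k + 4)*(k + 5))
(s_(k+1) − s_k) − t_k = 0

valid (s_(k+1) − s_k reduces to t_k)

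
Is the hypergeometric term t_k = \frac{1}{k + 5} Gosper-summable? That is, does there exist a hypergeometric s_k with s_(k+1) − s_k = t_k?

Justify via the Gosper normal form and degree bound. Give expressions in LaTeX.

r(k) = (k + 5)/(k + 6) after simplifying.
Take A(k)=k + 5, B(k)=k + 6, C(k)=1.
Set up (k + 5)·f(k+1) − (k + 5)·f(k) − (1) = 0.
Bound: deg f ≤ 0.
Generic f = c0 gives residual -1; -1 = 0 cannot hold, so t_k is not Gosper-summable.

No — key equation has no polynomial f.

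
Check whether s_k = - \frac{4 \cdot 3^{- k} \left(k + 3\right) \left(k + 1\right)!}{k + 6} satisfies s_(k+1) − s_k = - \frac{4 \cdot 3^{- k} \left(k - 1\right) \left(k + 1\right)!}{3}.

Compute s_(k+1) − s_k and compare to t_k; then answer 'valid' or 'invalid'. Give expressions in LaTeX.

s_(k+1) = -4*(k + 4)*factorial(k + 2)/(3*3**k*(k + 7))
s_(k+1) − s_k = -4*(k**3 + 9*k**2 + 14*k - 15)*factorial(k + 1)/(3*3**k*(k + 6)*(k + 7))
(s_(k+1) − s_k) − t_k = 4*(k**2 + 5*k - 9)*factorial(k + 1)/(3**k*(k + 6)*(k + 7))

Invalid: residual \frac{4 \cdot 3^{- k} \left(k^{2} + 5 k - 9\right) \left(k + 1\right)!}{\left(k + 6\right) \left(k + 7\right)} ≠ 0.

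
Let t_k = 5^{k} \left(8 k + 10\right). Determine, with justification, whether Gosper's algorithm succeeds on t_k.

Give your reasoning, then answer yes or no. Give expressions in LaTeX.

Step 1: r(k) = 5*(4*k + 9)/(4*k + 5).
So A=5 and B=1, with C=k + 5/4.
Solve (5)·f(k+1) − (1)·f(k) = k + 5/4.
From deg A=0, deg B=0, deg C=1: d=1.
Solving with deg f ≤ 1: f(k) = k/4.
Certificate R = B(k−1)f/C = k/(4*k + 5) gives s_k = 2*5**k*k.
Δs = 5**k*(8*k + 10), as required.

Yes. s_k = 2 \cdot 5^{k} k.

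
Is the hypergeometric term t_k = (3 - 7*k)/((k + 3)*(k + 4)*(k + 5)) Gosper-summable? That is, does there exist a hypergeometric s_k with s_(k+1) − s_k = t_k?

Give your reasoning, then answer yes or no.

Yes. s_k = k*(7 - 3*k)/(4*(k + 3)*(k + 4)).

Ratio r(k) = (k + 3)*(7*k + 4)/((k + 6)*(7*k - 3)).
Normal form (A,B,C) = (k + 3, k + 6, k - 3/7).
f must satisfy (k + 3)·f(k+1) − (k + 5)·f(k) = k - 3/7.
d = 2 from the (1,1,1) case.
Match coefficients ⇒ f(k) = k*(3*k - 7)/28.
Get s_k = R·t_k = k*(7 - 3*k)/(4*(k + 3)*(k + 4)) with R(k) = B(k−1)f(k)/C(k) = k*(k + 5)*(3*k - 7)/(4*(7*k - 3)).
Verify: (3 - 7*k)/(k**3 + 12*k**2 + 47*k + 60) matches t_k.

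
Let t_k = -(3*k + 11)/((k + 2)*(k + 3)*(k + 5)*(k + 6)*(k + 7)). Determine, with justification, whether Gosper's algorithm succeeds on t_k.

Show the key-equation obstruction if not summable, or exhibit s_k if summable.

Yes. s_k = k*(-k**2 - 13*k - 52)/(60*(k**3 + 13*k**2 + 52*k + 60)).

t_(k+1)/t_k = (k + 2)*(k + 5)*(3*k + 14)/((k + 4)*(k + 8)*(3*k + 11)).
Normal form (A,B,C) = (k + 2, k + 8, k**2 + 23*k/3 + 44/3).
Solve (k + 2)·f(k+1) − (k + 7)·f(k) = k**2 + 23*k/3 + 44/3.
d = 5 from the (1,1,2) case.
Solve for f: f(k) = k*(k + 3)*(k + 4)*(k**2 + 13*k + 52)/180 (degree 5 ≤ 5).
Then R = B(k−1)f/C = k*(k + 3)*(k + 7)*(k**2 + 13*k + 52)/(60*(3*k + 11)), so s_k = R(k)·t_k = k*(-k**2 - 13*k - 52)/(60*(k**3 + 13*k**2 + 52*k + 60)).
Check: Δs_k = (-3*k - 11)/(k**5 + 23*k**4 + 203*k**3 + 853*k**2 + 1692*k + 1260). ✓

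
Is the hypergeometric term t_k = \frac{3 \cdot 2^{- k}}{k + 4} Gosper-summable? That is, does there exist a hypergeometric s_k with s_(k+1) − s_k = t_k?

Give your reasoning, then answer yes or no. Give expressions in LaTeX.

Ratio r(k) = (k + 4)/(2*(k + 5)).
A = k/2 + 2, B = k + 5, C = 1.
f must satisfy (k/2 + 2)·f(k+1) − (k + 4)·f(k) = 1.
Degrees (1,1,0) ⇒ d ≤ -1.
d = -1 < 0 ⇒ no nonzero polynomial f; not summable.

No — t_k has no hypergeometric antidifference.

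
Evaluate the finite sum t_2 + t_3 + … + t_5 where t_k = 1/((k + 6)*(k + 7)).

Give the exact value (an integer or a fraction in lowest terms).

Σ = 1/24

Compute t_(k+1)/t_k: get (k + 6)/(k + 8).
Factor: A=k + 6; B=k + 8; C=1.
Key eq: (k + 6)·f(k+1) = (k + 7)·f(k) + (1).
From deg A=1, deg B=1, deg C=0: d=1.
Coefficient equations give f(k) = k/6.
Then R = B(k−1)f/C = k*(k + 7)/6, so s_k = R(k)·t_k = k/(6*(k + 6)).
Δs = 1/(k**2 + 13*k + 42), as required.
Telescoping: Σ = s_(6) − s_(2) = 1/12 − (1/24) = 1/24.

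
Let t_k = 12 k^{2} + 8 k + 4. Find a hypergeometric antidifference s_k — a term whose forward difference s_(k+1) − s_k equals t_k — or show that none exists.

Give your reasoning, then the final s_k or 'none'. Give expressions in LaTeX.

s_k = 2 k \left(2 k^{2} - k + 1\right)

Step 1: r(k) = (3*k**2 + 8*k + 6)/(3*k**2 + 2*k + 1).
A = 1, B = 1, C = k**2 + 2*k/3 + 1/3.
Need (1)·f(k+1) − (1)·f(k) = k**2 + 2*k/3 + 1/3.
Degrees (0,0,2) ⇒ d ≤ 3.
Solve for f: f(k) = k*(2*k**2 - k + 1)/6 (degree 3 ≤ 3).
So s_k = (B(k−1)f/C)·t_k = (k*(2*k**2 - k + 1)/(2*(3*k**2 + 2*k + 1)))·t_k = 2*k*(2*k**2 - k + 1).
Verify: 12*k**2 + 8*k + 4 matches t_k.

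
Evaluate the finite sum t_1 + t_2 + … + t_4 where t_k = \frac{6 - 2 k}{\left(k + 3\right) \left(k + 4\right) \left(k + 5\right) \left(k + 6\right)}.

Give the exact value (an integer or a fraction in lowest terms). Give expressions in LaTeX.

Ratio r(k) = (k - 2)*(k + 3)/((k - 3)*(k + 7)).
Normal form (A,B,C) = (k + 3, k + 7, k - 3).
Set up (k + 3)·f(k+1) − (k + 6)·f(k) − (k - 3) = 0.
Bound: deg f ≤ 3.
Match coefficients ⇒ f(k) = -k*(k**2 + 12*k + 107)/120.
Then R = B(k−1)f/C = -k*(k + 6)*(k**2 + 12*k + 107)/(120*(k - 3)), so s_k = R(k)·t_k = k*(k**2 + 12*k + 107)/(60*(k + 3)*(k + 4)*(k + 5)).
Verify: 2*(3 - k)/(k**4 + 18*k**3 + 119*k**2 + 342*k + 360) matches t_k.
Sum = s_(5) − s_(1); s_(5) = 1/45, s_(1) = 1/60 ⇒ 1/180.

Σ = 1/180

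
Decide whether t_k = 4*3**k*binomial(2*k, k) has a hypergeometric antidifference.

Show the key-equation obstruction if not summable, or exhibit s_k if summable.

Compute t_(k+1)/t_k: get 6*(2*k + 1)/(k + 1).
Factor: A=12*k + 6; B=k + 1; C=1.
Need (12*k + 6)·f(k+1) − (k)·f(k) = 1.
deg f ≤ -1 (via 1,1,0).
Negative degree bound (-1): no f exists, t_k not Gosper-summable.

No; the degree bound rules out any f.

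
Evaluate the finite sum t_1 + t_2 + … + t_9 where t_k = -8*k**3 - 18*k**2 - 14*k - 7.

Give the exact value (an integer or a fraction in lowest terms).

Σ = -22023

r(k) = (8*k**3 + 42*k**2 + 74*k + 47)/(8*k**3 + 18*k**2 + 14*k + 7) after simplifying.
Factor: A=1; B=1; C=k**3 + 9*k**2/4 + 7*k/4 + 7/8.
Need (1)·f(k+1) − (1)·f(k) = k**3 + 9*k**2/4 + 7*k/4 + 7/8.
d = 4 from the (0,0,3) case.
Solving with deg f ≤ 4: f(k) = k*(2*k**3 + 2*k**2 + 3)/8.
Then R = B(k−1)f/C = k*(2*k**3 + 2*k**2 + 3)/(8*k**3 + 18*k**2 + 14*k + 7), so s_k = R(k)·t_k = k*(-2*k**3 - 2*k**2 - 3).
Δs = -8*k**3 - 18*k**2 - 14*k - 7, as required.
Evaluate s at k=10 and k=1: -22030 and -7; difference -22023.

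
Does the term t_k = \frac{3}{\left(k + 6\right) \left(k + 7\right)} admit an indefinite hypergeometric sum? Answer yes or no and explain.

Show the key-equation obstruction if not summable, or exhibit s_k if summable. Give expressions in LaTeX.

Yes. s_k = \frac{k}{2 \left(k + 6\right)}.

t_(k+1)/t_k = (k + 6)/(k + 8).
Take A(k)=k + 6, B(k)=k + 8, C(k)=1.
Set up (k + 6)·f(k+1) − (k + 7)·f(k) − (1) = 0.
Bound: deg f ≤ 1.
A polynomial solution: f(k) = k/6.
Then R = B(k−1)f/C = k*(k + 7)/6, so s_k = R(k)·t_k = k/(2*(k + 6)).
Δs = 3/(k**2 + 13*k + 42), as required.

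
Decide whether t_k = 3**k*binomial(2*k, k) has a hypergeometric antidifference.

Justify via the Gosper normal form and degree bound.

Ratio r(k) = 6*(2*k + 1)/(k + 1).
Factor: A=12*k + 6; B=k + 1; C=1.
Set up (12*k + 6)·f(k+1) − (k)·f(k) − (1) = 0.
d = -1 from the (1,1,0) case.
Bound -1 < 0, so the key equation has no polynomial solution.

No — t_k has no hypergeometric antidifference.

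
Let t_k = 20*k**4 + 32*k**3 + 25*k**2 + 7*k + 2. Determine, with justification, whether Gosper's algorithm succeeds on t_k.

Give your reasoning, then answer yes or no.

Ratio r(k) = (20*k**4 + 112*k**3 + 241*k**2 + 233*k + 86)/(20*k**4 + 32*k**3 + 25*k**2 + 7*k + 2).
Take A(k)=1, B(k)=1, C(k)=k**4 + 8*k**3/5 + 5*k**2/4 + 7*k/20 + 1/10.
Key eq: (1)·f(k+1) = (1)·f(k) + (k**4 + 8*k**3/5 + 5*k**2/4 + 7*k/20 + 1/10).
deg f ≤ 5 (via 0,0,4).
Solve for f: f(k) = k*(4*k**4 - 2*k**3 - k**2 - k + 2)/20 (degree 5 ≤ 5).
R(k) = B(k−1)·f(k)/C(k) = k*(4*k**4 - 2*k**3 - k**2 - k + 2)/(20*k**4 + 32*k**3 + 25*k**2 + 7*k + 2); s_k = R·t_k = k*(4*k**4 - 2*k**3 - k**2 - k + 2).
Δs = 20*k**4 + 32*k**3 + 25*k**2 + 7*k + 2, as required.

Yes. s_k = k*(4*k**4 - 2*k**3 - k**2 - k + 2).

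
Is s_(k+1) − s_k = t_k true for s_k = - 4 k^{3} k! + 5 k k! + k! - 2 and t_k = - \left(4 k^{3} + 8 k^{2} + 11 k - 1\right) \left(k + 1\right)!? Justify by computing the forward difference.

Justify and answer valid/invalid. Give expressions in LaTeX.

Valid — Δs_k = t_k.

s_(k+1) = -4*k**4*factorial(k) - 16*k**3*factorial(k) - 19*k**2*factorial(k) - 5*k*factorial(k) + 2*factorial(k) - 2
s_(k+1) − s_k = -(4*k**3 + 8*k**2 + 11*k - 1)*factorial(k + 1)
(s_(k+1) − s_k) − t_k = 0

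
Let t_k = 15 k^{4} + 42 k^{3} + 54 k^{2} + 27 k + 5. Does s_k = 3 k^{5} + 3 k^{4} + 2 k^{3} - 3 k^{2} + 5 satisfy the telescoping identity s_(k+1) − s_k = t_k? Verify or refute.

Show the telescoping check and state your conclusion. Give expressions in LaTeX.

Valid: the claim telescopes to t_k.

s_(k+1) = 3*k**5 + 18*k**4 + 44*k**3 + 51*k**2 + 27*k + 10
s_(k+1) − s_k = 15*k**4 + 42*k**3 + 54*k**2 + 27*k + 5
(s_(k+1) − s_k) − t_k = 0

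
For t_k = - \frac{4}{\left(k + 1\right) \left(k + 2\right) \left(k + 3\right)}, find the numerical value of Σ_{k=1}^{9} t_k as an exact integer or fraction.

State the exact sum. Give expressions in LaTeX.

Compute t_(k+1)/t_k: get (k + 1)/(k + 4).
Gosper form: A/B · C(k+1)/C(k) with A=k + 1, B=k + 4, C=1.
Need (k + 1)·f(k+1) − (k + 3)·f(k) = 1.
From deg A=1, deg B=1, deg C=0: d=2.
Solve for f: f(k) = k*(k + 3)/4 (degree 2 ≤ 2).
So s_k = (B(k−1)f/C)·t_k = (k*(k + 3)**2/4)·t_k = k*(-k - 3)/((k + 1)*(k + 2)).
Δs = -4/(k**3 + 6*k**2 + 11*k + 6), as required.
Telescoping: Σ = s_(10) − s_(1) = -65/66 − (-2/3) = -7/22.

Σ = -7/22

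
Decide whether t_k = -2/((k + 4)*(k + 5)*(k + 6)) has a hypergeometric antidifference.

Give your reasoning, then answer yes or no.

Yes. s_k = k*(-k - 9)/(20*(k + 4)*(k + 5)).

Compute t_(k+1)/t_k: get (k + 4)/(k + 7).
So A=k + 4 and B=k + 7, with C=1.
Key eq: (k + 4)·f(k+1) = (k + 6)·f(k) + (1).
Degrees (1,1,0) ⇒ d ≤ 2.
Match coefficients ⇒ f(k) = k*(k + 9)/40.
Certificate R = B(k−1)f/C = k*(k + 6)*(k + 9)/40 gives s_k = k*(-k - 9)/(20*(k + 4)*(k + 5)).
Check: Δs_k = -2/(k**3 + 15*k**2 + 74*k + 120). ✓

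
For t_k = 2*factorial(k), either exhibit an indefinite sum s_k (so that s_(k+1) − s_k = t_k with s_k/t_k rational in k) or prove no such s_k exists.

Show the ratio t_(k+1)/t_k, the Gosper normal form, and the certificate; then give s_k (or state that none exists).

none (Gosper's algorithm certifies no s_k)

The ratio is k + 1.
So A=k + 1 and B=1, with C=1.
Key eq: (k + 1)·f(k+1) = (1)·f(k) + (1).
Degrees (1,0,0) ⇒ d ≤ -1.
deg f ≤ -1 is impossible — no certificate.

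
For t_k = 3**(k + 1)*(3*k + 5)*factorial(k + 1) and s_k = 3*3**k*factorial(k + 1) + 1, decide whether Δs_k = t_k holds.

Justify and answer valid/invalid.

s_(k+1) = 3*3**(k + 1)*factorial(k + 2) + 1
s_(k+1) − s_k = 3**(k + 1)*(3*k + 5)*factorial(k + 1)
(s_(k+1) − s_k) − t_k = 0

Valid — Δs_k = t_k.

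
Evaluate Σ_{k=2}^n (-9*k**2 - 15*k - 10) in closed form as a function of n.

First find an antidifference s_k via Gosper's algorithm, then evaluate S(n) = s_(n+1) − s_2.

S(n) = -3*n**3 - 12*n**2 - 19*n + 34

r(k) = (9*k**2 + 33*k + 34)/(9*k**2 + 15*k + 10) after simplifying.
Factor: A=1; B=1; C=k**2 + 5*k/3 + 10/9.
Key eq: (1)·f(k+1) = (1)·f(k) + (k**2 + 5*k/3 + 10/9).
d = 3 from the (0,0,2) case.
Match coefficients ⇒ f(k) = k*(3*k**2 + 3*k + 4)/9.
R(k) = B(k−1)·f(k)/C(k) = k*(3*k**2 + 3*k + 4)/(9*k**2 + 15*k + 10); s_k = R·t_k = k*(-3*k**2 - 3*k - 4).
Δs = -9*k**2 - 15*k - 10, as required.
Σ_(k=2)^n t_k = s_(n+1) − s_(2) = (-3*n**3 - 12*n**2 - 19*n - 10) − (-44), i.e. -3*n**3 - 12*n**2 - 19*n + 34.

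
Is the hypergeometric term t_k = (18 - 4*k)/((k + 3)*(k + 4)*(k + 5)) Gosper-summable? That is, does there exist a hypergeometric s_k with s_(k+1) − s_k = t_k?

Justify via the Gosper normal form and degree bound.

Ratio r(k) = (k + 3)*(2*k - 7)/((k + 6)*(2*k - 9)).
A = k + 3, B = k + 6, C = k - 9/2.
Solve (k + 3)·f(k+1) − (k + 5)·f(k) = k - 9/2.
Bound: deg f ≤ 2.
Coefficient equations give f(k) = -k*(k + 23)/16.
R(k) = B(k−1)·f(k)/C(k) = -k*(k + 5)*(k + 23)/(8*(2*k - 9)); s_k = R·t_k = k*(k + 23)/(4*(k + 3)*(k + 4)).
Δs = 2*(9 - 2*k)/(k**3 + 12*k**2 + 47*k + 60), as required.

Yes. s_k = k*(k + 23)/(4*(k + 3)*(k + 4)).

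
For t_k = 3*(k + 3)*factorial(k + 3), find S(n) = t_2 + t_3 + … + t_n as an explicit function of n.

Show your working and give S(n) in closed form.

S(n) = 3*factorial(n + 4) - 360

Step 1: r(k) = (k + 4)**2/(k + 3).
Gosper form: A/B · C(k+1)/C(k) with A=k + 4, B=1, C=k + 3.
Need (k + 4)·f(k+1) − (1)·f(k) = k + 3.
d = 0 from the (1,0,1) case.
Solve for f: f(k) = 1 (degree 0 ≤ 0).
So s_k = (B(k−1)f/C)·t_k = (1/(k + 3))·t_k = 3*factorial(k + 3).
Check: Δs_k = 3*(k + 3)*factorial(k + 3). ✓
Telescope: S(n) = s_(n+1) − s_(2) = 3*factorial(n + 4) − (360) = 3*factorial(n + 4) - 360.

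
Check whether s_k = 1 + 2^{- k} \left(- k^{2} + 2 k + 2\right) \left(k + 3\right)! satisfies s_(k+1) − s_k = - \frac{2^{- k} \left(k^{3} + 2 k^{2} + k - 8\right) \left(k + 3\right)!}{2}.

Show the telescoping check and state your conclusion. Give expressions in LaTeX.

s_(k+1) = 2**(-k - 1)*(2*k - (k + 1)**2 + 4)*factorial(k + 4) + 1
s_(k+1) − s_k = -(k**3 + 2*k**2 + k - 8)*factorial(k + 3)/(2*2**k)
(s_(k+1) − s_k) − t_k = 0

valid (s_(k+1) − s_k reduces to t_k)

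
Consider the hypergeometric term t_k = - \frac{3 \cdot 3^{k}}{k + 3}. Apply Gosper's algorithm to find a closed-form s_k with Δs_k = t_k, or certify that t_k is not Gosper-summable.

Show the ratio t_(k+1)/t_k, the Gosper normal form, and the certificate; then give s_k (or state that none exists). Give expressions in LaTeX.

r(k) = 3*(k + 3)/(k + 4) after simplifying.
A = 3*k + 9, B = k + 4, C = 1.
Need (3*k + 9)·f(k+1) − (k + 3)·f(k) = 1.
Bound: deg f ≤ -1.
d = -1 < 0 ⇒ no nonzero polynomial f; not summable.

none — t_k is not Gosper-summable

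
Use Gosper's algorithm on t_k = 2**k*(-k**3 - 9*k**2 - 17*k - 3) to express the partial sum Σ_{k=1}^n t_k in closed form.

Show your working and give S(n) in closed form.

S(n) = 2**(n + 1)*n*(-n**2 - 6*n - 8)

Compute t_(k+1)/t_k: get 2*(k**3 + 12*k**2 + 38*k + 30)/(k**3 + 9*k**2 + 17*k + 3).
So A=2 and B=1, with C=k**3 + 9*k**2 + 17*k + 3.
Need (2)·f(k+1) − (1)·f(k) = k**3 + 9*k**2 + 17*k + 3.
From deg A=0, deg B=0, deg C=3: d=3.
A polynomial solution: f(k) = (k - 1)*(k + 1)*(k + 3).
Then R = B(k−1)f/C = (k - 1)*(k + 1)*(k + 3)/(k**3 + 9*k**2 + 17*k + 3), so s_k = R(k)·t_k = 2**k*(-k**3 - 3*k**2 + k + 3).
Verify: 2**k*(-k**3 - 9*k**2 - 17*k - 3) matches t_k.
Σ_(k=1)^n t_k = s_(n+1) − s_(1) = (2**(n + 1)*n*(-n**2 - 6*n - 8)) − (0), i.e. 2**(n + 1)*n*(-n**2 - 6*n - 8).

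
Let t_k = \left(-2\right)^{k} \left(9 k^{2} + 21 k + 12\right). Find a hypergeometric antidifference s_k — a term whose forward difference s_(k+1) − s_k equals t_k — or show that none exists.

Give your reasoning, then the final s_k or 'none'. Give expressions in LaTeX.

s_k = - 3 \left(-2\right)^{k} k \left(k + 1\right)

Step 1: r(k) = 2*(-3*k**2 - 13*k - 14)/(3*k**2 + 7*k + 4).
A = -2, B = 1, C = k**2 + 7*k/3 + 4/3.
Set up (-2)·f(k+1) − (1)·f(k) − (k**2 + 7*k/3 + 4/3) = 0.
d = 2 from the (0,0,2) case.
Coefficient equations give f(k) = -k*(k + 1)/3.
Get s_k = R·t_k = -3*(-2)**k*k*(k + 1) with R(k) = B(k−1)f(k)/C(k) = -k/(3*k + 4).
Verify: 3*(-2)**k*(k + 1)*(3*k + 4) matches t_k.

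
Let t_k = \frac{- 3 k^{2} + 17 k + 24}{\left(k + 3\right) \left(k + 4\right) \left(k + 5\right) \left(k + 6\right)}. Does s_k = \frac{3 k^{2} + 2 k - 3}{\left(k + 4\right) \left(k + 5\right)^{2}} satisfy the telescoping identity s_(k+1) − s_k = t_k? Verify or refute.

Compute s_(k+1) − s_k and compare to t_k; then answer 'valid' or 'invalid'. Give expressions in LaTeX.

s_(k+1) = (2*k + 3*(k + 1)**2 - 1)/((k + 5)*(k + 6)**2)
s_(k+1) − s_k = (-3*k**3 + 5*k**2 + 142*k + 148)/(k**5 + 26*k**4 + 269*k**3 + 1384*k**2 + 3540*k + 3600)
(s_(k+1) − s_k) − t_k = 4*(3*k**3 + 9*k**2 - 50*k - 69)/(k**6 + 29*k**5 + 347*k**4 + 2191*k**3 + 7692*k**2 + 14220*k + 10800)

Invalid: residual \frac{4 \left(3 k^{3} + 9 k^{2} - 50 k - 69\right)}{k^{6} + 29 k^{5} + 347 k^{4} + 2191 k^{3} + 7692 k^{2} + 14220 k + 10800} ≠ 0.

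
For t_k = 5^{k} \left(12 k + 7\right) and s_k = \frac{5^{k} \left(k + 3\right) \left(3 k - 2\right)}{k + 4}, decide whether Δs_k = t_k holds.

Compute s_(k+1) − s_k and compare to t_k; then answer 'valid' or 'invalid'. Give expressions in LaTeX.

Invalid: residual \frac{5^{k} \left(- 12 k^{2} - 52 k - 30\right)}{k^{2} + 9 k + 20} ≠ 0.

s_(k+1) = 5**(k + 1)*(k + 4)*(3*k + 1)/(k + 5)
s_(k+1) − s_k = 5**k*(12*k**3 + 103*k**2 + 251*k + 110)/(k**2 + 9*k + 20)
(s_(k+1) − s_k) − t_k = 5**k*(-12*k**2 - 52*k - 30)/(k**2 + 9*k + 20)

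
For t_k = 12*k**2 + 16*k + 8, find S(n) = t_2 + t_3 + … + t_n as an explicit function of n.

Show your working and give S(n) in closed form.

Compute t_(k+1)/t_k: get (3*k**2 + 10*k + 9)/(3*k**2 + 4*k + 2).
So A=1 and B=1, with C=k**2 + 4*k/3 + 2/3.
Set up (1)·f(k+1) − (1)·f(k) − (k**2 + 4*k/3 + 2/3) = 0.
Bound: deg f ≤ 3.
Solve for f: f(k) = k*(2*k**2 + k + 1)/6 (degree 3 ≤ 3).
So s_k = (B(k−1)f/C)·t_k = (k*(2*k**2 + k + 1)/(2*(3*k**2 + 4*k + 2)))·t_k = 2*k*(2*k**2 + k + 1).
Verify: 12*k**2 + 16*k + 8 matches t_k.
Σ_(k=2)^n t_k = s_(n+1) − s_(2) = (4*n**3 + 14*n**2 + 18*n + 8) − (44), i.e. 4*n**3 + 14*n**2 + 18*n - 36.

S(n) = 4*n**3 + 14*n**2 + 18*n - 36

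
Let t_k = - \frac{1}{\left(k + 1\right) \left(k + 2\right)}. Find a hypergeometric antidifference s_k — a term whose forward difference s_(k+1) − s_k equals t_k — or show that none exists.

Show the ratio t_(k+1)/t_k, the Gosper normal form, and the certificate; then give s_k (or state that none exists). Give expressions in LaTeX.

s_k = - \frac{k}{k + 1}

Ratio r(k) = (k + 1)/(k + 3).
Normal form (A,B,C) = (k + 1, k + 3, 1).
Need (k + 1)·f(k+1) − (k + 2)·f(k) = 1.
d = 1 from the (1,1,0) case.
Solve for f: f(k) = k (degree 1 ≤ 1).
R(k) = B(k−1)·f(k)/C(k) = k*(k + 2); s_k = R·t_k = -k/(k + 1).
s_(k+1) − s_k = -1/(k**2 + 3*k + 2) = t_k.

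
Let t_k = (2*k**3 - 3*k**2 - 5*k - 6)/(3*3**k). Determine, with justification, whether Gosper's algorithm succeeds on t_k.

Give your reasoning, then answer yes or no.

The ratio is (2*k**3 + 3*k**2 - 5*k - 12)/(3*(2*k**3 - 3*k**2 - 5*k - 6)).
Factor: A=1/3; B=1; C=k**3 - 3*k**2/2 - 5*k/2 - 3.
Solve (1/3)·f(k+1) − (1)·f(k) = k**3 - 3*k**2/2 - 5*k/2 - 3.
Degrees (0,0,3) ⇒ d ≤ 3.
Coefficient equations give f(k) = -3*(k**3 - k - 3)/2.
R(k) = B(k−1)·f(k)/C(k) = -3*(k**3 - k - 3)/(2*k**3 - 3*k**2 - 5*k - 6); s_k = R·t_k = (-k**3 + k + 3)/3**k.
s_(k+1) − s_k = (3*k**3 - 2*k - (k + 1)**3 - 5)/(3*3**k) = t_k.

Yes. s_k = (-k**3 + k + 3)/3**k.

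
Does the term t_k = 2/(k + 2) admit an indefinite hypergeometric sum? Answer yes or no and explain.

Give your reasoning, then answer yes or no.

The ratio is (k + 2)/(k + 3).
So A=k + 2 and B=k + 3, with C=1.
Need (k + 2)·f(k+1) − (k + 2)·f(k) = 1.
Degrees (1,1,0) ⇒ d ≤ 0.
f = c0 ⇒ A·f(k+1) − B(k−1)·f(k) − C = -1. The system {-1 = 0} is inconsistent; no antidifference.

No; the coefficient equations for f are inconsistent.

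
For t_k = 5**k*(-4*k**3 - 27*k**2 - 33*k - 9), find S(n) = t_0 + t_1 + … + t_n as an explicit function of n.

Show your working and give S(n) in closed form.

S(n) = -5*5**n*n**3 - 30*5**n*n**2 - 30*5**n*n - 10*5**n + 1

Step 1: r(k) = 5*(4*k**3 + 39*k**2 + 99*k + 73)/(4*k**3 + 27*k**2 + 33*k + 9).
Factor: A=5; B=1; C=k**3 + 27*k**2/4 + 33*k/4 + 9/4.
Set up (5)·f(k+1) − (1)·f(k) − (k**3 + 27*k**2/4 + 33*k/4 + 9/4) = 0.
d = 3 from the (0,0,3) case.
A polynomial solution: f(k) = (k**3 + 3*k**2 - 3*k + 1)/4.
So s_k = (B(k−1)f/C)·t_k = ((k**3 + 3*k**2 - 3*k + 1)/(4*k**3 + 27*k**2 + 33*k + 9))·t_k = 5**k*(-k**3 - 3*k**2 + 3*k - 1).
Verify: 5**k*(-4*k**3 - 27*k**2 - 33*k - 9) matches t_k.
Evaluate: s_(n+1) = 5**(n + 1)*(-n**3 - 6*n**2 - 6*n - 2); subtract s_(0) = -1 ⇒ S(n) = -5*5**n*n**3 - 30*5**n*n**2 - 30*5**n*n - 10*5**n + 1.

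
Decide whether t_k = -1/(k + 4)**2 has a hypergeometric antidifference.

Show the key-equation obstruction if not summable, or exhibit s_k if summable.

No — the linear system for f has no solution.

Compute t_(k+1)/t_k: get (k + 4)**2/(k + 5)**2.
Normal form (A,B,C) = (k**2 + 8*k + 16, k**2 + 10*k + 25, 1).
Key eq: (k**2 + 8*k + 16)·f(k+1) = (k**2 + 8*k + 16)·f(k) + (1).
d = 0 from the (2,2,0) case.
Write f(k) = c0. Then LHS − RHS = -1, requiring -1 = 0: contradictory. No certificate.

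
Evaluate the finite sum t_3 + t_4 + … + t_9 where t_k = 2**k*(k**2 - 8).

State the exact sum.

Step 1: r(k) = 2*((k + 1)**2 - 8)/(k**2 - 8).
Gosper form: A/B · C(k+1)/C(k) with A=2, B=1, C=k**2 - 8.
Solve (2)·f(k+1) − (1)·f(k) = k**2 - 8.
Degrees (0,0,2) ⇒ d ≤ 2.
A polynomial solution: f(k) = k**2 - 4*k - 2.
R(k) = B(k−1)·f(k)/C(k) = (k**2 - 4*k - 2)/(k**2 - 8); s_k = R·t_k = 2**k*(k**2 - 4*k - 2).
s_(k+1) − s_k = 2**k*(k**2 - 8) = t_k.
Telescoping: Σ = s_(10) − s_(3) = 59392 − (-40) = 59432.

Σ = 59432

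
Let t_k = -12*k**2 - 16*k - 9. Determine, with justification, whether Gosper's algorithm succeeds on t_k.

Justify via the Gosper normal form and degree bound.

Yes. s_k = k*(-4*k**2 - 2*k - 3).

Step 1: r(k) = (12*k**2 + 40*k + 37)/(12*k**2 + 16*k + 9).
Take A(k)=1, B(k)=1, C(k)=k**2 + 4*k/3 + 3/4.
Need (1)·f(k+1) − (1)·f(k) = k**2 + 4*k/3 + 3/4.
Bound: deg f ≤ 3.
Solving with deg f ≤ 3: f(k) = k*(4*k**2 + 2*k + 3)/12.
So s_k = (B(k−1)f/C)·t_k = (k*(4*k**2 + 2*k + 3)/(12*k**2 + 16*k + 9))·t_k = k*(-4*k**2 - 2*k - 3).
s_(k+1) − s_k = -12*k**2 - 16*k - 9 = t_k.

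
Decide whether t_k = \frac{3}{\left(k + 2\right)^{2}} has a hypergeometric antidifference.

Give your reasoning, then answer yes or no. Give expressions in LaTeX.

The ratio is (k + 2)**2/(k + 3)**2.
So A=k**2 + 4*k + 4 and B=k**2 + 6*k + 9, with C=1.
f must satisfy (k**2 + 4*k + 4)·f(k+1) − (k**2 + 4*k + 4)·f(k) = 1.
Bound: deg f ≤ 0.
Write f(k) = c0. Then LHS − RHS = -1, requiring -1 = 0: contradictory. No certificate.

No — the linear system for f has no solution.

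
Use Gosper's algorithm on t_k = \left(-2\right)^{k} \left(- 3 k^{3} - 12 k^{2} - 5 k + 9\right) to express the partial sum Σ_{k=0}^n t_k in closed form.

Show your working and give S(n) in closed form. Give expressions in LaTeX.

S(n) = - 2 \left(-2\right)^{n} n^{3} - 10 \left(-2\right)^{n} n^{2} - 8 \left(-2\right)^{n} n + 6 \left(-2\right)^{n} + 3

Compute t_(k+1)/t_k: get 2*(-3*k**3 - 21*k**2 - 38*k - 11)/(3*k**3 + 12*k**2 + 5*k - 9).
A = -2, B = 1, C = k**3 + 4*k**2 + 5*k/3 - 3.
Key eq: (-2)·f(k+1) = (1)·f(k) + (k**3 + 4*k**2 + 5*k/3 - 3).
From deg A=0, deg B=0, deg C=3: d=3.
Solving with deg f ≤ 3: f(k) = -(k**3 + 2*k**2 - 3*k - 3)/3.
Get s_k = R·t_k = (-2)**k*(k**3 + 2*k**2 - 3*k - 3) with R(k) = B(k−1)f(k)/C(k) = -(k**3 + 2*k**2 - 3*k - 3)/(3*k**3 + 12*k**2 + 5*k - 9).
Check: Δs_k = (-2)**k*(-3*k**3 - 12*k**2 - 5*k + 9). ✓
Evaluate: s_(n+1) = (-2)**(n + 1)*(n**3 + 5*n**2 + 4*n - 3); subtract s_(0) = -3 ⇒ S(n) = -2*(-2)**n*n**3 - 10*(-2)**n*n**2 - 8*(-2)**n*n + 6*(-2)**n + 3.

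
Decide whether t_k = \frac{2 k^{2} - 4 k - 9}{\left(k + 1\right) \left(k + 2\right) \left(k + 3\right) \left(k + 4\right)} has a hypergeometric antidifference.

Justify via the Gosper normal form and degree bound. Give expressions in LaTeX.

Step 1: r(k) = (k + 1)*(4*k - 2*(k + 1)**2 + 13)/((k + 5)*(-2*k**2 + 4*k + 9)).
Gosper form: A/B · C(k+1)/C(k) with A=k + 1, B=k + 5, C=k**2 - 2*k - 9/2.
Key eq: (k + 1)·f(k+1) = (k + 4)·f(k) + (k**2 - 2*k - 9/2).
Degrees (1,1,2) ⇒ d ≤ 3.
Solving with deg f ≤ 3: f(k) = -k*(k**2 + 12*k + 14)/6.
So s_k = (B(k−1)f/C)·t_k = (-k*(k + 4)*(k**2 + 12*k + 14)/(3*(2*k**2 - 4*k - 9)))·t_k = k*(-k**2 - 12*k - 14)/(3*(k + 1)*(k + 2)*(k + 3)).
Verify: (2*k**2 - 4*k - 9)/(k**4 + 10*k**3 + 35*k**2 + 50*k + 24) matches t_k.

Yes. s_k = \frac{k \left(- k^{2} - 12 k - 14\right)}{3 \left(k + 1\right) \left(k + 2\right) \left(k + 3\right)}.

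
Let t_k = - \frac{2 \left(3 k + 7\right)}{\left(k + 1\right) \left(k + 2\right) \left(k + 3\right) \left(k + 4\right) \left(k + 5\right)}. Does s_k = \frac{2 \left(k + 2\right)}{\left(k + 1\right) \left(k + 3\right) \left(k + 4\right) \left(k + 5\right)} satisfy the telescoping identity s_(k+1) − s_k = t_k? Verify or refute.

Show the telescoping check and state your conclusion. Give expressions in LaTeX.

s_(k+1) = 2*(k + 3)/((k + 2)*(k + 4)*(k + 5)*(k + 6))
s_(k+1) − s_k = 2*(-3*k**2 - 13*k - 15)/(k**6 + 21*k**5 + 175*k**4 + 735*k**3 + 1624*k**2 + 1764*k + 720)
(s_(k+1) − s_k) − t_k = 6*(4*k + 9)/(k**6 + 21*k**5 + 175*k**4 + 735*k**3 + 1624*k**2 + 1764*k + 720)

Invalid: residual \frac{6 \left(4 k + 9\right)}{k^{6} + 21 k^{5} + 175 k^{4} + 735 k^{3} + 1624 k^{2} + 1764 k + 720} ≠ 0.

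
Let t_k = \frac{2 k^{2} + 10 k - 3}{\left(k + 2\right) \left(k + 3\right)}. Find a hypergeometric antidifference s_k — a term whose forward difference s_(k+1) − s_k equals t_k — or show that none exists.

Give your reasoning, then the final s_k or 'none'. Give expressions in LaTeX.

s_k = \frac{k \left(4 k - 7\right)}{2 \left(k + 2\right)}

The ratio is (k + 2)*(10*k + 2*(k + 1)**2 + 7)/((k + 4)*(2*k**2 + 10*k - 3)).
So A=k + 2 and B=k + 4, with C=k**2 + 5*k - 3/2.
Solve (k + 2)·f(k+1) − (k + 3)·f(k) = k**2 + 5*k - 3/2.
d = 2 from the (1,1,2) case.
Match coefficients ⇒ f(k) = k*(4*k - 7)/4.
Get s_k = R·t_k = k*(4*k - 7)/(2*(k + 2)) with R(k) = B(k−1)f(k)/C(k) = k*(k + 3)*(4*k - 7)/(2*(2*k**2 + 10*k - 3)).
Check: Δs_k = (2*k**2 + 10*k - 3)/(k**2 + 5*k + 6). ✓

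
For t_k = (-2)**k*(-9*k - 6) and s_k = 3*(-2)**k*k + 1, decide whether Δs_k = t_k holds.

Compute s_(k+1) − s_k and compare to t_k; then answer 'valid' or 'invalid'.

s_(k+1) = -6*(-2)**k*(k + 1) + 1
s_(k+1) − s_k = (-2)**k*(-9*k - 6)
(s_(k+1) − s_k) − t_k = 0

valid; difference matches t_k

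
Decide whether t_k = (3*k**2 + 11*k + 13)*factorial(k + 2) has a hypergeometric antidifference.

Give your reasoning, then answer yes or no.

Step 1: r(k) = (k + 3)*(11*k + 3*(k + 1)**2 + 24)/(3*k**2 + 11*k + 13).
Normal form (A,B,C) = (k + 3, 1, k**2 + 11*k/3 + 13/3).
Need (k + 3)·f(k+1) − (1)·f(k) = k**2 + 11*k/3 + 13/3.
Degrees (1,0,2) ⇒ d ≤ 1.
Coefficient equations give f(k) = (3*k + 2)/3.
R(k) = B(k−1)·f(k)/C(k) = (3*k + 2)/(3*k**2 + 11*k + 13); s_k = R·t_k = (3*k + 2)*factorial(k + 2).
s_(k+1) − s_k = (3*k**2 + 11*k + 13)*factorial(k + 2) = t_k.

Yes. s_k = (3*k + 2)*factorial(k + 2).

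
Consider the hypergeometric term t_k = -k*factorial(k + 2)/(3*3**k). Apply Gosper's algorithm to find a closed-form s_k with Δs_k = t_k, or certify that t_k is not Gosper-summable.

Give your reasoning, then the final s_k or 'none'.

s_k = -factorial(k + 2)/3**k

Ratio r(k) = (k + 1)*(k + 3)/(3*k).
So A=k/3 + 1 and B=1, with C=k.
Need (k/3 + 1)·f(k+1) − (1)·f(k) = k.
Degrees (1,0,1) ⇒ d ≤ 0.
Solving with deg f ≤ 0: f(k) = 3.
Get s_k = R·t_k = -factorial(k + 2)/3**k with R(k) = B(k−1)f(k)/C(k) = 3/k.
Δs = -k*factorial(k + 2)/(3*3**k), as required.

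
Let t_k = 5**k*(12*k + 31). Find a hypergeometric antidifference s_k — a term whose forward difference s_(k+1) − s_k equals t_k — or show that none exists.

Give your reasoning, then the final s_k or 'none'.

s_k = 5**k*(3*k + 4)

The ratio is 5*(12*k + 43)/(12*k + 31).
Factor: A=5; B=1; C=k + 31/12.
f must satisfy (5)·f(k+1) − (1)·f(k) = k + 31/12.
Bound: deg f ≤ 1.
A polynomial solution: f(k) = (3*k + 4)/12.
Get s_k = R·t_k = 5**k*(3*k + 4) with R(k) = B(k−1)f(k)/C(k) = (3*k + 4)/(12*k + 31).
Δs = 5**k*(12*k + 31), as required.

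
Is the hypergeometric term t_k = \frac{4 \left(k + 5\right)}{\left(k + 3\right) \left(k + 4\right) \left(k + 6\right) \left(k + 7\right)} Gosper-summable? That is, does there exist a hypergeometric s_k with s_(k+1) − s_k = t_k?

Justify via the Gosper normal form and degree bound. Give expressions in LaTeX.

Yes. s_k = \frac{k \left(k + 9\right)}{9 \left(k^{2} + 9 k + 18\right)}.

Step 1: r(k) = (k + 3)*(k + 6)**2/((k + 5)**2*(k + 8)).
Factor: A=k + 3; B=k + 8; C=k**2 + 10*k + 25.
Key eq: (k + 3)·f(k+1) = (k + 7)·f(k) + (k**2 + 10*k + 25).
Degrees (1,1,2) ⇒ d ≤ 4.
Solve for f: f(k) = k*(k + 4)*(k + 5)*(k + 9)/36 (degree 4 ≤ 4).
Certificate R = B(k−1)f/C = k*(k + 4)*(k + 7)*(k + 9)/(36*(k + 5)) gives s_k = k*(k + 9)/(9*(k**2 + 9*k + 18)).
Check: Δs_k = 4*(k + 5)/(k**4 + 20*k**3 + 145*k**2 + 450*k + 504). ✓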